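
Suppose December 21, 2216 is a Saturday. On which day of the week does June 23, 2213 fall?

Count forward from the earlier date (June 23, 2213) to the later (December 21, 2216):
June 23, 2213 → June 23, 2214: 365 days.
June 23, 2214 → June 23, 2215: 365 days.
June 23, 2215 → June 23, 2216: 366 days (2216 is a leap year).
June 2216: 30 − 23 = 7 days remain.
Then July (31), August (31), September (30), October (31), November (30): 31 + 31 + 30 + 31 + 30 = 153 days.
December 1–21, 2216: 21 days.
Residual: 181 days.
Total: 1277 days.
1277 mod 7 = 3, so 3 days before Saturday is Wednesday.

Wednesday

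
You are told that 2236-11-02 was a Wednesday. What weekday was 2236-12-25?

November 2236: 30 − 2 = 28 days remain.
December 1–25, 2236: 25 days.
Total: 28 + 25 = 53 days.
53 mod 7 = 4, so 4 days after Wednesday is Sunday.

Sunday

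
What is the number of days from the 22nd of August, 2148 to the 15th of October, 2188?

14664

From August 22, 2148 to August 22, 2188: 40 years, of which 10 contain a Feb 29 — 30×365 + 10×366 = 14610 days.
August 2188: 31 − 22 = 9 days remain.
Then September (30): 30 days.
October 1–15, 2188: 15 days.
Residual: 54 days.
Total: 14664 days.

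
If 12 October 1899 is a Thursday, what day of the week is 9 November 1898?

Wednesday

Count forward from the earlier date (November 9, 1898) to the later (October 12, 1899):
November 1898: 30 − 9 = 21 days remain.
Then 10 full months totalling 304 days.
October 1–12, 1899: 12 days.
Residual: 337 days.
Total: 337 days.
337 mod 7 = 1, so 1 day before Thursday is Wednesday.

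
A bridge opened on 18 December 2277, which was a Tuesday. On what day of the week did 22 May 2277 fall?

Count forward from the earlier date (May 22, 2277) to the later (December 18, 2277):
May 2277: 31 − 22 = 9 days remain.
Then June (30), July (31), August (31), September (30), October (31), November (30): 30 + 31 + 31 + 30 + 31 + 30 = 183 days.
December 1–18, 2277: 18 days.
Total: 9 + 183 + 18 = 210 days.
210 is a multiple of 7, so 22 May 2277 falls on the same weekday: Tuesday.

Tuesday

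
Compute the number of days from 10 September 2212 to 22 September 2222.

Day-of-year of September 10, 2212: 254.
Day-of-year of September 22, 2222: 265.
2212 has 366 days, so 366 − 254 = 112 days remain in 2212.
Full years 2213–2221: 7 common + 2 leap = 7×365 + 2×366 = 3287 days.
Total: 112 + 3287 + 265 = 3664 days.

3664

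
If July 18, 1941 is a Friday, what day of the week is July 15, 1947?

Tuesday

Day-of-year of July 18, 1941: 199.
Day-of-year of July 15, 1947: 196.
1941 has 365 days, so 365 − 199 = 166 days remain in 1941.
Full years: 1942: 365; 1943: 365; 1944: 366; 1945: 365; 1946: 365. Sum = 1826.
Total: 166 + 1826 + 196 = 2188 days.
2188 mod 7 = 4, so 4 days after Friday is Tuesday.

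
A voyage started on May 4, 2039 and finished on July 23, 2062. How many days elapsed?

From May 4, 2039 to May 4, 2062: 23 years, of which 6 contain a Feb 29 — 17×365 + 6×366 = 8401 days.
May 2062: 31 − 4 = 27 days remain.
Then June (30): 30 days.
July 1–23, 2062: 23 days.
Residual: 80 days.
Total: 8481 days.

8481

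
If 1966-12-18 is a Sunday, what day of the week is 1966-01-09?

Sunday

Count forward from the earlier date (January 9, 1966) to the later (December 18, 1966):
January 1966: 31 − 9 = 22 days remain.
Then 10 full months totalling 303 days.
December 1–18, 1966: 18 days.
Total: 22 + 303 + 18 = 343 days.
343 is a multiple of 7, so 1966-01-09 falls on the same weekday: Sunday.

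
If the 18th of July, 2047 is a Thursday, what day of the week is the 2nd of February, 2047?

Count forward from the earlier date (February 2, 2047) to the later (July 18, 2047):
February 2047: 28 − 2 = 26 days remain (2047 is not a leap year, so February has 28 days).
Then March (31), April (30), May (31), June (30): 31 + 30 + 31 + 30 = 122 days.
July 1–18, 2047: 18 days.
Total: 26 + 122 + 18 = 166 days.
166 mod 7 = 5, so 5 days before Thursday is Saturday.

Saturday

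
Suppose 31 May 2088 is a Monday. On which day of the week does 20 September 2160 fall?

Day-of-year of May 31, 2088: 152.
Day-of-year of September 20, 2160: 264.
2088 has 366 days, so 366 − 152 = 214 days remain in 2088.
Full years 2089–2159: 55 common + 16 leap = 55×365 + 16×366 = 25931 days.
Total: 214 + 25931 + 264 = 26409 days.
26409 mod 7 = 5, so 5 days after Monday is Saturday.

Saturday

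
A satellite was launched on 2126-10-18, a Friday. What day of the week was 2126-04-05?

Count forward from the earlier date (April 5, 2126) to the later (October 18, 2126):
April 2126: 30 − 5 = 25 days remain.
Then May (31), June (30), July (31), August (31), September (30): 31 + 30 + 31 + 31 + 30 = 153 days.
October 1–18, 2126: 18 days.
Total: 25 + 153 + 18 = 196 days.
196 is a multiple of 7, so 2126-04-05 falls on the same weekday: Friday.

Friday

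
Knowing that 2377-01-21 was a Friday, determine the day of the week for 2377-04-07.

Thursday

January 2377: 31 − 21 = 10 days remain.
Then February 2377 (28), March (31): 28 + 31 = 59 days.
April 1–7, 2377: 7 days.
Total: 10 + 59 + 7 = 76 days.
76 mod 7 = 6, so 6 days after Friday is Thursday.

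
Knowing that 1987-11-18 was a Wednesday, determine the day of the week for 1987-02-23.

Count forward from the earlier date (February 23, 1987) to the later (November 18, 1987):
February 1987: 28 − 23 = 5 days remain (1987 is not a leap year, so February has 28 days).
Then March (31), April (30), May (31), June (30), July (31), August (31), September (30), October (31): 31 + 30 + 31 + 30 + 31 + 31 + 30 + 31 = 245 days.
November 1–18, 1987: 18 days.
Total: 5 + 245 + 18 = 268 days.
268 mod 7 = 2, so 2 days before Wednesday is Monday.

Monday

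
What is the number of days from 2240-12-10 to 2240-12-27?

Within December 2240: 27 − 10 = 17 days.

17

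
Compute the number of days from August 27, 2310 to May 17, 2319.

3185

Day-of-year of August 27, 2310: 239.
Day-of-year of May 17, 2319: 137.
2310 has 365 days, so 365 − 239 = 126 days remain in 2310.
Full years 2311–2318: 6 common + 2 leap = 6×365 + 2×366 = 2922 days.
Total: 126 + 2922 + 137 = 3185 days.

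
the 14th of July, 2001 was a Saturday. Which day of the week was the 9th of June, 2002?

Day-of-year of July 14, 2001: 195.
Day-of-year of June 9, 2002: 160.
2001 has 365 days, so 365 − 195 = 170 days remain in 2001.
Total: 170 + 160 = 330 days.
330 mod 7 = 1, so 1 day after Saturday is Sunday.

Sunday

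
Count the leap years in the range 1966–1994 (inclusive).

7

Years divisible by 4 in [1966, 1994]: 1968, 1972, 1976, 1980, 1984, 1988, 1992.
No century exceptions apply. Count: 7.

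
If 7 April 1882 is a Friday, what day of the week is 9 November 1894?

Friday

From April 7, 1882 to April 7, 1894: 12 years, of which 3 contain a Feb 29 — 9×365 + 3×366 = 4383 days.
April 1894: 30 − 7 = 23 days remain.
Then May (31), June (30), July (31), August (31), September (30), October (31): 31 + 30 + 31 + 31 + 30 + 31 = 184 days.
November 1–9, 1894: 9 days.
Residual: 216 days.
Total: 4599 days.
4599 is a multiple of 7, so 9 November 1894 falls on the same weekday: Friday.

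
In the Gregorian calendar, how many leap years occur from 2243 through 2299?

Years divisible by 4: 2244, 2248, …, 2296 — 14 in all.
No century exceptions apply. Count: 14.

14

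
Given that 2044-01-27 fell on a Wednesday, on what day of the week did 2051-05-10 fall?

Wednesday

From January 27, 2044 to January 27, 2051: 7 years, of which 2 contain a Feb 29 — 5×365 + 2×366 = 2557 days.
January 2051: 31 − 27 = 4 days remain.
Then February 2051 (28), March (31), April (30): 28 + 31 + 30 = 89 days.
May 1–10, 2051: 10 days.
Residual: 103 days.
Total: 2660 days.
2660 is a multiple of 7, so 2051-05-10 falls on the same weekday: Wednesday.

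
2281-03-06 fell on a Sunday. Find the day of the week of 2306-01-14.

Sunday

Day-of-year of March 6, 2281: 65.
Day-of-year of January 14, 2306: 14.
2281 has 365 days, so 365 − 65 = 300 days remain in 2281.
Full years 2282–2305: 19 common + 5 leap = 19×365 + 5×366 = 8765 days.
Total: 300 + 8765 + 14 = 9079 days.
9079 is a multiple of 7, so 2306-01-14 falls on the same weekday: Sunday.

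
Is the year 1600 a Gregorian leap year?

Yes

1600 is a leap year (divisible by 400).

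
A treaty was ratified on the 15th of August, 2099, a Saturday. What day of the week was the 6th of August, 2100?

August 2099: 31 − 15 = 16 days remain.
Then 11 full months totalling 334 days.
August 1–6, 2100: 6 days.
Residual: 356 days.
Total: 356 days.
356 mod 7 = 6, so 6 days after Saturday is Friday.

Friday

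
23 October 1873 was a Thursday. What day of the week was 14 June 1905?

Day-of-year of October 23, 1873: 296.
Day-of-year of June 14, 1905: 165.
1873 has 365 days, so 365 − 296 = 69 days remain in 1873.
Full years 1874–1904: 24 common + 7 leap = 24×365 + 7×366 = 11322 days.
Total: 69 + 11322 + 165 = 11556 days.
11556 mod 7 = 6, so 6 days after Thursday is Wednesday.

Wednesday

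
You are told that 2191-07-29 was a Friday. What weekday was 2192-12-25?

Tuesday

Day-of-year of July 29, 2191: 210.
Day-of-year of December 25, 2192: 360.
2191 has 365 days, so 365 − 210 = 155 days remain in 2191.
Total: 155 + 360 = 515 days.
515 mod 7 = 4, so 4 days after Friday is Tuesday.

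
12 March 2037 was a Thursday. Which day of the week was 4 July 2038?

March 2037: 31 − 12 = 19 days remain.
Then 15 full months totalling 456 days.
July 1–4, 2038: 4 days.
Total: 19 + 456 + 4 = 479 days.
479 mod 7 = 3, so 3 days after Thursday is Sunday.

Sunday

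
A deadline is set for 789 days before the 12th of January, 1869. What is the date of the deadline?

the 15th of November, 1866

Count 789 days before January 12, 1869:
Day-of-year of November 15, 1866: 319.
Day-of-year of January 12, 1869: 12.
1866 has 365 days, so 365 − 319 = 46 days remain in 1866.
Full years: 1867: 365; 1868: 366. Sum = 731.
Total: 46 + 731 + 12 = 789 days.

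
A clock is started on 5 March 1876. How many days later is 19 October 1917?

Day-of-year of March 5, 1876: 65.
Day-of-year of October 19, 1917: 292.
1876 has 366 days, so 366 − 65 = 301 days remain in 1876.
Full years 1877–1916: 31 common + 9 leap = 31×365 + 9×366 = 14609 days.
Total: 301 + 14609 + 292 = 15202 days.

15202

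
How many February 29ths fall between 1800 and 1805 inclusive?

Years divisible by 4 in [1800, 1805]: 1800, 1804.
Of these, 1800 is divisible by 100 but not 400, so not leap.
Leap years: 2 − 1 = 1.

1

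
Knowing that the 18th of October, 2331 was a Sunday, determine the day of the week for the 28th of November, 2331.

Saturday

October 2331: 31 − 18 = 13 days remain.
November 1–28, 2331: 28 days.
Total: 13 + 28 = 41 days.
41 mod 7 = 6, so 6 days after Sunday is Saturday.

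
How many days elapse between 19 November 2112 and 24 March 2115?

Day-of-year of November 19, 2112: 324.
Day-of-year of March 24, 2115: 83.
2112 has 366 days, so 366 − 324 = 42 days remain in 2112.
Full years: 2113: 365; 2114: 365. Sum = 730.
Total: 42 + 730 + 83 = 855 days.

855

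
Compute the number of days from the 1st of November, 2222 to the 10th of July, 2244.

Day-of-year of November 1, 2222: 305.
Day-of-year of July 10, 2244: 192.
2222 has 365 days, so 365 − 305 = 60 days remain in 2222.
Full years 2223–2243: 16 common + 5 leap = 16×365 + 5×366 = 7670 days.
Total: 60 + 7670 + 192 = 7922 days.

7922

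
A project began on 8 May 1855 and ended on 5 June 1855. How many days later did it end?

28

May 1855: 31 − 8 = 23 days remain.
June 1–5, 1855: 5 days.
Total: 23 + 5 = 28 days.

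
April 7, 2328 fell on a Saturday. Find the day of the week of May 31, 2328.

April 2328: 30 − 7 = 23 days remain.
May 1–31, 2328: 31 days.
Total: 23 + 31 = 54 days.
54 mod 7 = 5, so 5 days after Saturday is Thursday.

Thursday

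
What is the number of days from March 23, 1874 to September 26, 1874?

187

March 1874: 31 − 23 = 8 days remain.
Then April (30), May (31), June (30), July (31), August (31): 30 + 31 + 30 + 31 + 31 = 153 days.
September 1–26, 1874: 26 days.
Total: 8 + 153 + 26 = 187 days.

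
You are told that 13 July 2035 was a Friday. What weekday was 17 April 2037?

Friday

July 2035: 31 − 13 = 18 days remain.
Then 20 full months totalling 609 days.
April 1–17, 2037: 17 days.
Total: 18 + 609 + 17 = 644 days.
644 is a multiple of 7, so 17 April 2037 falls on the same weekday: Friday.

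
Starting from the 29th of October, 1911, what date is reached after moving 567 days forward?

the 18th of May, 1913

Count 567 days after October 29, 1911:
October 1911: 31 − 29 = 2 days remain.
Then 18 full months totalling 547 days.
May 1–18, 1913: 18 days.
Total: 2 + 547 + 18 = 567 days.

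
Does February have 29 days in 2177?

No

2177 is not a leap year.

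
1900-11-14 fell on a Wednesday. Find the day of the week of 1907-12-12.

From November 14, 1900 to November 14, 1907: 7 years, of which 1 contains a Feb 29 — 6×365 + 1×366 = 2556 days.
November 1907: 30 − 14 = 16 days remain.
December 1–12, 1907: 12 days.
Residual: 28 days.
Total: 2584 days.
2584 mod 7 = 1, so 1 day after Wednesday is Thursday.

Thursday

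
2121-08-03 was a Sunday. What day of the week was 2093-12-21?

Count forward from the earlier date (December 21, 2093) to the later (August 3, 2121):
From December 21, 2093 to December 21, 2120: 27 years, of which 6 contain a Feb 29 — 21×365 + 6×366 = 9861 days.
(2100 is not a leap year (divisible by 100 but not 400).)
December 2120: 31 − 21 = 10 days remain.
Then January (31), February 2121 (28), March (31), April (30), May (31), June (30), July (31): 31 + 28 + 31 + 30 + 31 + 30 + 31 = 212 days.
August 1–3, 2121: 3 days.
Residual: 225 days.
Total: 10086 days.
10086 mod 7 = 6, so 6 days before Sunday is Monday.

Monday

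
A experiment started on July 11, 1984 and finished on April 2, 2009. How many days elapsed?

9031

From July 11, 1984 to July 11, 2008: 24 years, of which 6 contain a Feb 29 — 18×365 + 6×366 = 8766 days.
(2000 is a leap year (divisible by 400).)
July 2008: 31 − 11 = 20 days remain.
Then August (31), September (30), October (31), November (30), December (31), January (31), February 2009 (28), March (31): 31 + 30 + 31 + 30 + 31 + 31 + 28 + 31 = 243 days.
April 1–2, 2009: 2 days.
Residual: 265 days.
Total: 9031 days.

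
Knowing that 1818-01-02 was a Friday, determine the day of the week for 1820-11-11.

Saturday

January 1818: 31 − 2 = 29 days remain.
Then 33 full months totalling 1004 days.
November 1–11, 1820: 11 days.
Total: 29 + 1004 + 11 = 1044 days.
1044 mod 7 = 1, so 1 day after Friday is Saturday.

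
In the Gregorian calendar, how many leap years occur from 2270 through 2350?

19

Years divisible by 4: 2272, 2276, …, 2348 — 20 in all.
Of these, 2300 is divisible by 100 but not 400, so not leap.
Leap years: 20 − 1 = 19.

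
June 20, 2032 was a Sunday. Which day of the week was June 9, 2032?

Wednesday

Count forward from the earlier date (June 9, 2032) to the later (June 20, 2032):
Within June 2032: 20 − 9 = 11 days.
11 mod 7 = 4, so 4 days before Sunday is Wednesday.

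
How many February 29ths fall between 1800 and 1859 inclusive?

Years divisible by 4: 1800, 1804, …, 1856 — 15 in all.
Of these, 1800 is divisible by 100 but not 400, so not leap.
Leap years: 15 − 1 = 14.

14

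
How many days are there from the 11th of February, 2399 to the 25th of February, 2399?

14

Within February 2399: 25 − 11 = 14 days.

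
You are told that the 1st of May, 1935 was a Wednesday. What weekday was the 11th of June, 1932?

Saturday

Count forward from the earlier date (June 11, 1932) to the later (May 1, 1935):
Day-of-year of June 11, 1932: 163.
Day-of-year of May 1, 1935: 121.
1932 has 366 days, so 366 − 163 = 203 days remain in 1932.
Full years: 1933: 365; 1934: 365. Sum = 730.
Total: 203 + 730 + 121 = 1054 days.
1054 mod 7 = 4, so 4 days before Wednesday is Saturday.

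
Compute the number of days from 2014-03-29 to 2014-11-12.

228

March 2014: 31 − 29 = 2 days remain.
Then April (30), May (31), June (30), July (31), August (31), September (30), October (31): 30 + 31 + 30 + 31 + 31 + 30 + 31 = 214 days.
November 1–12, 2014: 12 days.
Total: 2 + 214 + 12 = 228 days.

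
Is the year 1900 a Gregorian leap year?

No

1900 is not a leap year (divisible by 100 but not 400).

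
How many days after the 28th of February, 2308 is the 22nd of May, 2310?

February 2308: 29 − 28 = 1 day remains (2308 is a leap year, so February has 29 days).
Then 26 full months totalling 791 days.
May 1–22, 2310: 22 days.
Total: 1 + 791 + 22 = 814 days.

814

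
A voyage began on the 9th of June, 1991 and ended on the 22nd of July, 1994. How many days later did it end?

Day-of-year of June 9, 1991: 160.
Day-of-year of July 22, 1994: 203.
1991 has 365 days, so 365 − 160 = 205 days remain in 1991.
Full years: 1992: 366; 1993: 365. Sum = 731.
Total: 205 + 731 + 203 = 1139 days.

1139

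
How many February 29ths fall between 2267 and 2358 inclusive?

Years divisible by 4: 2268, 2272, …, 2356 — 23 in all.
Of these, 2300 is divisible by 100 but not 400, so not leap.
Leap years: 23 − 1 = 22.

22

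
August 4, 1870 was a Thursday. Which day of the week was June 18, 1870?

Saturday

Count forward from the earlier date (June 18, 1870) to the later (August 4, 1870):
June 1870: 30 − 18 = 12 days remain.
Then July (31): 31 days.
August 1–4, 1870: 4 days.
Total: 12 + 31 + 4 = 47 days.
47 mod 7 = 5, so 5 days before Thursday is Saturday.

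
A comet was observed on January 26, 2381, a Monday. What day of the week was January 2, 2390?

Tuesday

Day-of-year of January 26, 2381: 26.
Day-of-year of January 2, 2390: 2.
2381 has 365 days, so 365 − 26 = 339 days remain in 2381.
Full years 2382–2389: 6 common + 2 leap = 6×365 + 2×366 = 2922 days.
Total: 339 + 2922 + 2 = 3263 days.
3263 mod 7 = 1, so 1 day after Monday is Tuesday.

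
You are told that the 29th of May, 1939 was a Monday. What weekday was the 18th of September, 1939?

May 1939: 31 − 29 = 2 days remain.
Then June (30), July (31), August (31): 30 + 31 + 31 = 92 days.
September 1–18, 1939: 18 days.
Total: 2 + 92 + 18 = 112 days.
112 is a multiple of 7, so the 18th of September, 1939 falls on the same weekday: Monday.

Monday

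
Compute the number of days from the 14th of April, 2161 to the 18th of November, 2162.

583

Day-of-year of April 14, 2161: 104.
Day-of-year of November 18, 2162: 322.
2161 has 365 days, so 365 − 104 = 261 days remain in 2161.
Total: 261 + 322 = 583 days.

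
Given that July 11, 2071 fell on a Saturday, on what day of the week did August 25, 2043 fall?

Tuesday

Count forward from the earlier date (August 25, 2043) to the later (July 11, 2071):
Day-of-year of August 25, 2043: 237.
Day-of-year of July 11, 2071: 192.
2043 has 365 days, so 365 − 237 = 128 days remain in 2043.
Full years 2044–2070: 20 common + 7 leap = 20×365 + 7×366 = 9862 days.
Total: 128 + 9862 + 192 = 10182 days.
10182 mod 7 = 4, so 4 days before Saturday is Tuesday.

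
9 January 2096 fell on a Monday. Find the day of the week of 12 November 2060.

Friday

Count forward from the earlier date (November 12, 2060) to the later (January 9, 2096):
Day-of-year of November 12, 2060: 317.
Day-of-year of January 9, 2096: 9.
2060 has 366 days, so 366 − 317 = 49 days remain in 2060.
Full years 2061–2095: 27 common + 8 leap = 27×365 + 8×366 = 12783 days.
Total: 49 + 12783 + 9 = 12841 days.
12841 mod 7 = 3, so 3 days before Monday is Friday.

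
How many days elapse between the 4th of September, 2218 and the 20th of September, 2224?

September 4, 2218 → September 4, 2219: 365 days.
September 4, 2219 → September 4, 2220: 366 days (2220 is a leap year).
September 4, 2220 → September 4, 2221: 365 days.
September 4, 2221 → September 4, 2222: 365 days.
September 4, 2222 → September 4, 2223: 365 days.
September 4, 2223 → September 4, 2224: 366 days (2224 is a leap year).
Within September 2224: 20 − 4 = 16 days.
Total: 2208 days.

2208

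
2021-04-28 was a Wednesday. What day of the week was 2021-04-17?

Saturday

Count forward from the earlier date (April 17, 2021) to the later (April 28, 2021):
Within April 2021: 28 − 17 = 11 days.
11 mod 7 = 4, so 4 days before Wednesday is Saturday.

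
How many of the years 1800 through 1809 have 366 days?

2

Years divisible by 4 in [1800, 1809]: 1800, 1804, 1808.
Of these, 1800 is divisible by 100 but not 400, so not leap.
Leap years: 3 − 1 = 2.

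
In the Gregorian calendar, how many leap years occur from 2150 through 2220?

17

Years divisible by 4: 2152, 2156, …, 2220 — 18 in all.
Of these, 2200 is divisible by 100 but not 400, so not leap.
Leap years: 18 − 1 = 17.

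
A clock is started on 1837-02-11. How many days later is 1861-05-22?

From February 11, 1837 to February 11, 1861: 24 years, of which 6 contain a Feb 29 — 18×365 + 6×366 = 8766 days.
February 1861: 28 − 11 = 17 days remain (1861 is not a leap year, so February has 28 days).
Then March (31), April (30): 31 + 30 = 61 days.
May 1–22, 1861: 22 days.
Residual: 100 days.
Total: 8866 days.

8866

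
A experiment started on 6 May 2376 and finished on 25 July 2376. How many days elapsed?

May 2376: 31 − 6 = 25 days remain.
Then June (30): 30 days.
July 1–25, 2376: 25 days.
Total: 25 + 30 + 25 = 80 days.

80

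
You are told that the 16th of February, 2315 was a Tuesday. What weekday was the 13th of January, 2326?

Day-of-year of February 16, 2315: 47.
Day-of-year of January 13, 2326: 13.
2315 has 365 days, so 365 − 47 = 318 days remain in 2315.
Full years 2316–2325: 7 common + 3 leap = 7×365 + 3×366 = 3653 days.
Total: 318 + 3653 + 13 = 3984 days.
3984 mod 7 = 1, so 1 day after Tuesday is Wednesday.

Wednesday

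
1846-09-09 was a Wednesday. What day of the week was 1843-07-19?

Count forward from the earlier date (July 19, 1843) to the later (September 9, 1846):
July 19, 1843 → July 19, 1844: 366 days (1844 is a leap year).
July 19, 1844 → July 19, 1845: 365 days.
July 19, 1845 → July 19, 1846: 365 days.
July 1846: 31 − 19 = 12 days remain.
Then August (31): 31 days.
September 1–9, 1846: 9 days.
Residual: 52 days.
Total: 1148 days.
1148 is a multiple of 7, so 1843-07-19 falls on the same weekday: Wednesday.

Wednesday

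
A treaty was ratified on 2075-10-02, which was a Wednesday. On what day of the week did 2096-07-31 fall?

Day-of-year of October 2, 2075: 275.
Day-of-year of July 31, 2096: 213.
2075 has 365 days, so 365 − 275 = 90 days remain in 2075.
Full years 2076–2095: 15 common + 5 leap = 15×365 + 5×366 = 7305 days.
Total: 90 + 7305 + 213 = 7608 days.
7608 mod 7 = 6, so 6 days after Wednesday is Tuesday.

Tuesday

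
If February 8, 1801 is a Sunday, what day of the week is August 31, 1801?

Monday

February 1801: 28 − 8 = 20 days remain (1801 is not a leap year, so February has 28 days).
Then March (31), April (30), May (31), June (30), July (31): 31 + 30 + 31 + 30 + 31 = 153 days.
August 1–31, 1801: 31 days.
Total: 20 + 153 + 31 = 204 days.
204 mod 7 = 1, so 1 day after Sunday is Monday.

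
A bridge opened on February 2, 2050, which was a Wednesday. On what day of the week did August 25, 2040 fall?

Count forward from the earlier date (August 25, 2040) to the later (February 2, 2050):
Day-of-year of August 25, 2040: 238.
Day-of-year of February 2, 2050: 33.
2040 has 366 days, so 366 − 238 = 128 days remain in 2040.
Full years 2041–2049: 7 common + 2 leap = 7×365 + 2×366 = 3287 days.
Total: 128 + 3287 + 33 = 3448 days.
3448 mod 7 = 4, so 4 days before Wednesday is Saturday.

Saturday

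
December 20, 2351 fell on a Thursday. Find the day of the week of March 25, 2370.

Day-of-year of December 20, 2351: 354.
Day-of-year of March 25, 2370: 84.
2351 has 365 days, so 365 − 354 = 11 days remain in 2351.
Full years 2352–2369: 13 common + 5 leap = 13×365 + 5×366 = 6575 days.
Total: 11 + 6575 + 84 = 6670 days.
6670 mod 7 = 6, so 6 days after Thursday is Wednesday.

Wednesday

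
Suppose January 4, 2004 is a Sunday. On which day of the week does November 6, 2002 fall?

Count forward from the earlier date (November 6, 2002) to the later (January 4, 2004):
November 2002: 30 − 6 = 24 days remain.
Then 13 full months totalling 396 days.
January 1–4, 2004: 4 days.
Total: 24 + 396 + 4 = 424 days.
424 mod 7 = 4, so 4 days before Sunday is Wednesday.

Wednesday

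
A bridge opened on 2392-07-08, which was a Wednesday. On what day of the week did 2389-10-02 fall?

Monday

Count forward from the earlier date (October 2, 2389) to the later (July 8, 2392):
October 2, 2389 → October 2, 2390: 365 days.
October 2, 2390 → October 2, 2391: 365 days.
October 2391: 31 − 2 = 29 days remain.
Then November (30), December (31), January (31), February 2392 (29), March (31), April (30), May (31), June (30): 30 + 31 + 31 + 29 + 31 + 30 + 31 + 30 = 243 days.
July 1–8, 2392: 8 days.
Residual: 280 days.
Total: 1010 days.
1010 mod 7 = 2, so 2 days before Wednesday is Monday.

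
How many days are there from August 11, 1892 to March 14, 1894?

August 11, 1892 → August 11, 1893: 365 days.
August 1893: 31 − 11 = 20 days remain.
Then September (30), October (31), November (30), December (31), January (31), February 1894 (28): 30 + 31 + 30 + 31 + 31 + 28 = 181 days.
March 1–14, 1894: 14 days.
Residual: 215 days.
Total: 580 days.

580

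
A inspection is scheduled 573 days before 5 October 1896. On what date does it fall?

12 March 1895

Count 573 days before October 5, 1896:
March 12, 1895 → March 12, 1896: 366 days (1896 is a leap year).
March 1896: 31 − 12 = 19 days remain.
Then April (30), May (31), June (30), July (31), August (31), September (30): 30 + 31 + 30 + 31 + 31 + 30 = 183 days.
October 1–5, 1896: 5 days.
Residual: 207 days.
Total: 573 days.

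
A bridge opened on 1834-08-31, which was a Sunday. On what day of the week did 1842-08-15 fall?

Day-of-year of August 31, 1834: 243.
Day-of-year of August 15, 1842: 227.
1834 has 365 days, so 365 − 243 = 122 days remain in 1834.
Full years 1835–1841: 5 common + 2 leap = 5×365 + 2×366 = 2557 days.
Total: 122 + 2557 + 227 = 2906 days.
2906 mod 7 = 1, so 1 day after Sunday is Monday.

Monday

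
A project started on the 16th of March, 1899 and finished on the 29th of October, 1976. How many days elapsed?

28351

From March 16, 1899 to March 16, 1976: 77 years, of which 19 contain a Feb 29 — 58×365 + 19×366 = 28124 days.
(1900 is not a leap year (divisible by 100 but not 400).)
March 1976: 31 − 16 = 15 days remain.
Then April (30), May (31), June (30), July (31), August (31), September (30): 30 + 31 + 30 + 31 + 31 + 30 = 183 days.
October 1–29, 1976: 29 days.
Residual: 227 days.
Total: 28351 days.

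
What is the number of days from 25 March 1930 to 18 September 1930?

177

March 1930: 31 − 25 = 6 days remain.
Then April (30), May (31), June (30), July (31), August (31): 30 + 31 + 30 + 31 + 31 = 153 days.
September 1–18, 1930: 18 days.
Total: 6 + 153 + 18 = 177 days.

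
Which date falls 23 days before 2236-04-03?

2236-03-11

Count 23 days before April 3, 2236:
March 2236: 31 − 11 = 20 days remain.
April 1–3, 2236: 3 days.
Total: 20 + 3 = 23 days.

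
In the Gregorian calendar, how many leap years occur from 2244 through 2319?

18

Years divisible by 4: 2244, 2248, …, 2316 — 19 in all.
Of these, 2300 is divisible by 100 but not 400, so not leap.
Leap years: 19 − 1 = 18.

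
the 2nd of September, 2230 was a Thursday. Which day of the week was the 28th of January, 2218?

Count forward from the earlier date (January 28, 2218) to the later (September 2, 2230):
Day-of-year of January 28, 2218: 28.
Day-of-year of September 2, 2230: 245.
2218 has 365 days, so 365 − 28 = 337 days remain in 2218.
Full years 2219–2229: 8 common + 3 leap = 8×365 + 3×366 = 4018 days.
Total: 337 + 4018 + 245 = 4600 days.
4600 mod 7 = 1, so 1 day before Thursday is Wednesday.

Wednesday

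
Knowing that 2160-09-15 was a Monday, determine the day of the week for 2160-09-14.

Count forward from the earlier date (September 14, 2160) to the later (September 15, 2160):
Within September 2160: 15 − 14 = 1 day.
1 mod 7 = 1, so 1 day before Monday is Sunday.

Sunday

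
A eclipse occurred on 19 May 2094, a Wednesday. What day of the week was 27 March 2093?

Friday

Count forward from the earlier date (March 27, 2093) to the later (May 19, 2094):
March 27, 2093 → March 27, 2094: 365 days.
March 2094: 31 − 27 = 4 days remain.
Then April (30): 30 days.
May 1–19, 2094: 19 days.
Residual: 53 days.
Total: 418 days.
418 mod 7 = 5, so 5 days before Wednesday is Friday.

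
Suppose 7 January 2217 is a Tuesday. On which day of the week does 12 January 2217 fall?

Sunday

Within January 2217: 12 − 7 = 5 days.
5 mod 7 = 5, so 5 days after Tuesday is Sunday.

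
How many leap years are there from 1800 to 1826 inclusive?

6

Years divisible by 4 in [1800, 1826]: 1800, 1804, 1808, 1812, 1816, 1820, 1824.
Of these, 1800 is divisible by 100 but not 400, so not leap.
Leap years: 7 − 1 = 6.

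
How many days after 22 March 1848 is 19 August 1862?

5263

Day-of-year of March 22, 1848: 82.
Day-of-year of August 19, 1862: 231.
1848 has 366 days, so 366 − 82 = 284 days remain in 1848.
Full years 1849–1861: 10 common + 3 leap = 10×365 + 3×366 = 4748 days.
Total: 284 + 4748 + 231 = 5263 days.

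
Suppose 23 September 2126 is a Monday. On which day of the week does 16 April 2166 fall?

From September 23, 2126 to September 23, 2165: 39 years, of which 10 contain a Feb 29 — 29×365 + 10×366 = 14245 days.
September 2165: 30 − 23 = 7 days remain.
Then October (31), November (30), December (31), January (31), February 2166 (28), March (31): 31 + 30 + 31 + 31 + 28 + 31 = 182 days.
April 1–16, 2166: 16 days.
Residual: 205 days.
Total: 14450 days.
14450 mod 7 = 2, so 2 days after Monday is Wednesday.

Wednesday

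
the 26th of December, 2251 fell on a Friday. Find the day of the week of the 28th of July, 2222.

Sunday

Count forward from the earlier date (July 28, 2222) to the later (December 26, 2251):
From July 28, 2222 to July 28, 2251: 29 years, of which 7 contain a Feb 29 — 22×365 + 7×366 = 10592 days.
July 2251: 31 − 28 = 3 days remain.
Then August (31), September (30), October (31), November (30): 31 + 30 + 31 + 30 = 122 days.
December 1–26, 2251: 26 days.
Residual: 151 days.
Total: 10743 days.
10743 mod 7 = 5, so 5 days before Friday is Sunday.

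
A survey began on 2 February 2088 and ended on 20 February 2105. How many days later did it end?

6227

Day-of-year of February 2, 2088: 33.
Day-of-year of February 20, 2105: 51.
2088 has 366 days, so 366 − 33 = 333 days remain in 2088.
Full years 2089–2104: 13 common + 3 leap = 13×365 + 3×366 = 5843 days.
Total: 333 + 5843 + 51 = 6227 days.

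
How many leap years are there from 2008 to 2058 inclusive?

13

Years divisible by 4: 2008, 2012, …, 2056 — 13 in all.
No century exceptions apply. Count: 13.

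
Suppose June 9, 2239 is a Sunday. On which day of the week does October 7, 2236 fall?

Count forward from the earlier date (October 7, 2236) to the later (June 9, 2239):
October 7, 2236 → October 7, 2237: 365 days.
October 7, 2237 → October 7, 2238: 365 days.
October 2238: 31 − 7 = 24 days remain.
Then November (30), December (31), January (31), February 2239 (28), March (31), April (30), May (31): 30 + 31 + 31 + 28 + 31 + 30 + 31 = 212 days.
June 1–9, 2239: 9 days.
Residual: 245 days.
Total: 975 days.
975 mod 7 = 2, so 2 days before Sunday is Friday.

Friday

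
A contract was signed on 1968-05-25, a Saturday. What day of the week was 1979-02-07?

Wednesday

From May 25, 1968 to May 25, 1978: 10 years, of which 2 contain a Feb 29 — 8×365 + 2×366 = 3652 days.
May 1978: 31 − 25 = 6 days remain.
Then June (30), July (31), August (31), September (30), October (31), November (30), December (31), January (31): 30 + 31 + 31 + 30 + 31 + 30 + 31 + 31 = 245 days.
February 1–7, 1979: 7 days (1979 is not a leap year).
Residual: 258 days.
Total: 3910 days.
3910 mod 7 = 4, so 4 days after Saturday is Wednesday.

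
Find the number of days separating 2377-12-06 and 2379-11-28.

December 2377: 31 − 6 = 25 days remain.
Then 22 full months totalling 669 days.
November 1–28, 2379: 28 days.
Total: 25 + 669 + 28 = 722 days.

722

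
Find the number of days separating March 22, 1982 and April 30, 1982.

March 1982: 31 − 22 = 9 days remain.
April 1–30, 1982: 30 days.
Total: 9 + 30 = 39 days.

39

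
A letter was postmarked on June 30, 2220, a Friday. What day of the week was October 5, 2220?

June 2220: 30 − 30 = 0 days remain.
Then July (31), August (31), September (30): 31 + 31 + 30 = 92 days.
October 1–5, 2220: 5 days.
Total: 0 + 92 + 5 = 97 days.
97 mod 7 = 6, so 6 days after Friday is Thursday.

Thursday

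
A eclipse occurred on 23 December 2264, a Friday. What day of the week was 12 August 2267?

Monday

December 23, 2264 → December 23, 2265: 365 days.
December 23, 2265 → December 23, 2266: 365 days.
December 2266: 31 − 23 = 8 days remain.
Then January (31), February 2267 (28), March (31), April (30), May (31), June (30), July (31): 31 + 28 + 31 + 30 + 31 + 30 + 31 = 212 days.
August 1–12, 2267: 12 days.
Residual: 232 days.
Total: 962 days.
962 mod 7 = 3, so 3 days after Friday is Monday.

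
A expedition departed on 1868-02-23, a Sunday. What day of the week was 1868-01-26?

Count forward from the earlier date (January 26, 1868) to the later (February 23, 1868):
January 1868: 31 − 26 = 5 days remain.
February 1–23, 1868: 23 days (1868 is a leap year).
Total: 5 + 23 = 28 days.
28 is a multiple of 7, so 1868-01-26 falls on the same weekday: Sunday.

Sunday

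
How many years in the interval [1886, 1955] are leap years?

Years divisible by 4: 1888, 1892, …, 1952 — 17 in all.
Of these, 1900 is divisible by 100 but not 400, so not leap.
Leap years: 17 − 1 = 16.

16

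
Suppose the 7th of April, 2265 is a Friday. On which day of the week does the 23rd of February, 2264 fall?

Count forward from the earlier date (February 23, 2264) to the later (April 7, 2265):
Day-of-year of February 23, 2264: 54.
Day-of-year of April 7, 2265: 97.
2264 has 366 days, so 366 − 54 = 312 days remain in 2264.
Total: 312 + 97 = 409 days.
409 mod 7 = 3, so 3 days before Friday is Tuesday.

Tuesday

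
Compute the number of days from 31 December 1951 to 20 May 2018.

24247

Day-of-year of December 31, 1951: 365.
Day-of-year of May 20, 2018: 140.
1951 has 365 days, so 365 − 365 = 0 days remain in 1951.
Full years 1952–2017: 49 common + 17 leap = 49×365 + 17×366 = 24107 days.
Total: 0 + 24107 + 140 = 24247 days.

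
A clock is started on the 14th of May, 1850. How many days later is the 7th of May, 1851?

May 1850: 31 − 14 = 17 days remain.
Then 11 full months totalling 334 days.
May 1–7, 1851: 7 days.
Total: 17 + 334 + 7 = 358 days.

358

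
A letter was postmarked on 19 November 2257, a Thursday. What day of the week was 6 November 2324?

Thursday

Day-of-year of November 19, 2257: 323.
Day-of-year of November 6, 2324: 311.
2257 has 365 days, so 365 − 323 = 42 days remain in 2257.
Full years 2258–2323: 51 common + 15 leap = 51×365 + 15×366 = 24105 days.
Total: 42 + 24105 + 311 = 24458 days.
24458 is a multiple of 7, so 6 November 2324 falls on the same weekday: Thursday.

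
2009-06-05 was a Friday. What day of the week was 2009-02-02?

Count forward from the earlier date (February 2, 2009) to the later (June 5, 2009):
February 2009: 28 − 2 = 26 days remain (2009 is not a leap year, so February has 28 days).
Then March (31), April (30), May (31): 31 + 30 + 31 = 92 days.
June 1–5, 2009: 5 days.
Total: 26 + 92 + 5 = 123 days.
123 mod 7 = 4, so 4 days before Friday is Monday.

Monday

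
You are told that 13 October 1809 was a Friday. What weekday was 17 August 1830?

From October 13, 1809 to October 13, 1829: 20 years, of which 5 contain a Feb 29 — 15×365 + 5×366 = 7305 days.
October 1829: 31 − 13 = 18 days remain.
Then 9 full months totalling 273 days.
August 1–17, 1830: 17 days.
Residual: 308 days.
Total: 7613 days.
7613 mod 7 = 4, so 4 days after Friday is Tuesday.

Tuesday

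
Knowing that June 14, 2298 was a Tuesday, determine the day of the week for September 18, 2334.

Tuesday

Day-of-year of June 14, 2298: 165.
Day-of-year of September 18, 2334: 261.
2298 has 365 days, so 365 − 165 = 200 days remain in 2298.
Full years 2299–2333: 27 common + 8 leap = 27×365 + 8×366 = 12783 days.
Total: 200 + 12783 + 261 = 13244 days.
13244 is a multiple of 7, so September 18, 2334 falls on the same weekday: Tuesday.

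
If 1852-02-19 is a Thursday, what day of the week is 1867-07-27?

Saturday

Day-of-year of February 19, 1852: 50.
Day-of-year of July 27, 1867: 208.
1852 has 366 days, so 366 − 50 = 316 days remain in 1852.
Full years 1853–1866: 11 common + 3 leap = 11×365 + 3×366 = 5113 days.
Total: 316 + 5113 + 208 = 5637 days.
5637 mod 7 = 2, so 2 days after Thursday is Saturday.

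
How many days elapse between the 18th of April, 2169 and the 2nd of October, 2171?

897

Day-of-year of April 18, 2169: 108.
Day-of-year of October 2, 2171: 275.
2169 has 365 days, so 365 − 108 = 257 days remain in 2169.
Full years: 2170: 365. Sum = 365.
Total: 257 + 365 + 275 = 897 days.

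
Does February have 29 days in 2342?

No

2342 is not a leap year.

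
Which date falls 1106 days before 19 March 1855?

8 March 1852

Count 1106 days before March 19, 1855:
Day-of-year of March 8, 1852: 68.
Day-of-year of March 19, 1855: 78.
1852 has 366 days, so 366 − 68 = 298 days remain in 1852.
Full years: 1853: 365; 1854: 365. Sum = 730.
Total: 298 + 730 + 78 = 1106 days.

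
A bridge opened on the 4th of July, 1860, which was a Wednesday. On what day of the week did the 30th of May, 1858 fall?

Count forward from the earlier date (May 30, 1858) to the later (July 4, 1860):
May 1858: 31 − 30 = 1 day remains.
Then 25 full months totalling 761 days.
July 1–4, 1860: 4 days.
Total: 1 + 761 + 4 = 766 days.
766 mod 7 = 3, so 3 days before Wednesday is Sunday.

Sunday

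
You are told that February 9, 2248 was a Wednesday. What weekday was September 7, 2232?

Count forward from the earlier date (September 7, 2232) to the later (February 9, 2248):
From September 7, 2232 to September 7, 2247: 15 years, of which 3 contain a Feb 29 — 12×365 + 3×366 = 5478 days.
September 2247: 30 − 7 = 23 days remain.
Then October (31), November (30), December (31), January (31): 31 + 30 + 31 + 31 = 123 days.
February 1–9, 2248: 9 days (2248 is a leap year).
Residual: 155 days.
Total: 5633 days.
5633 mod 7 = 5, so 5 days before Wednesday is Friday.

Friday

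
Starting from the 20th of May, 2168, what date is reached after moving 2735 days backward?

the 23rd of November, 2160

Count 2735 days before May 20, 2168:
From November 23, 2160 to November 23, 2167: 7 years, of which 1 contains a Feb 29 — 6×365 + 1×366 = 2556 days.
November 2167: 30 − 23 = 7 days remain.
Then December (31), January (31), February 2168 (29), March (31), April (30): 31 + 31 + 29 + 31 + 30 = 152 days.
May 1–20, 2168: 20 days.
Residual: 179 days.
Total: 2735 days.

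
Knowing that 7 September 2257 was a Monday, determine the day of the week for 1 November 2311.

Wednesday

Day-of-year of September 7, 2257: 250.
Day-of-year of November 1, 2311: 305.
2257 has 365 days, so 365 − 250 = 115 days remain in 2257.
Full years 2258–2310: 41 common + 12 leap = 41×365 + 12×366 = 19357 days.
Total: 115 + 19357 + 305 = 19777 days.
19777 mod 7 = 2, so 2 days after Monday is Wednesday.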